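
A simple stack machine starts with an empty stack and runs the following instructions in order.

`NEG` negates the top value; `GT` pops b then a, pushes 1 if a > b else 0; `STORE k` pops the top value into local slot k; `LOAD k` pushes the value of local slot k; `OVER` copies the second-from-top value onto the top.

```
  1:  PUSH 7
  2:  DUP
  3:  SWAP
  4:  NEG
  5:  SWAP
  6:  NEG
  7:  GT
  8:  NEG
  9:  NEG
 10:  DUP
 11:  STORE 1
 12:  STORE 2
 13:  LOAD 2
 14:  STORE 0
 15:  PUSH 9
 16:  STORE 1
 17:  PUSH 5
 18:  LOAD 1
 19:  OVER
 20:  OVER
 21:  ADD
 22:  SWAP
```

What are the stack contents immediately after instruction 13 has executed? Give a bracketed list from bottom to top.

[0]

PUSH 7  → 7
DUP     → 7 7
SWAP    → 7 7
NEG     → 7 -7
SWAP    → -7 7
NEG     → -7 -7
GT      → 0
NEG     → 0
NEG     → 0
DUP     → 0 0
STORE 1 → 0
STORE 2 → (empty)
LOAD 2  → 0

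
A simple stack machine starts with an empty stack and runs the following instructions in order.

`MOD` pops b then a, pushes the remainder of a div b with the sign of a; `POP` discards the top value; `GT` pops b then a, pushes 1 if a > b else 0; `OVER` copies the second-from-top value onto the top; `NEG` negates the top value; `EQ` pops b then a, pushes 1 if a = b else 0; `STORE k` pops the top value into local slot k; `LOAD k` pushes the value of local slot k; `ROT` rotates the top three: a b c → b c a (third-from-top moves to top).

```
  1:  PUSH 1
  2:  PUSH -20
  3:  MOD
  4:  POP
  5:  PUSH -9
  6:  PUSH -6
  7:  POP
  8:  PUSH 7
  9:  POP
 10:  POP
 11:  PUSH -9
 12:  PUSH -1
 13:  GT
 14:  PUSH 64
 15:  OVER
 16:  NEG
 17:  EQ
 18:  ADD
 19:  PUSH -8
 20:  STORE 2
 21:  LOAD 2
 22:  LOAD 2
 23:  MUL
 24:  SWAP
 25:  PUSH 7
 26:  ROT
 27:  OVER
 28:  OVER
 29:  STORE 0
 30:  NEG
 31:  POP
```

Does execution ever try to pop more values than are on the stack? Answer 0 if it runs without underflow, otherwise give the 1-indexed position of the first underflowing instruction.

PUSH 1    [1]
PUSH -20  [1, -20]
MOD       [1]
POP       []
PUSH -9   [-9]
PUSH -6   [-9, -6]
POP       [-9]
PUSH 7    [-9, 7]
POP       [-9]
POP       []
PUSH -9   [-9]
PUSH -1   [-9, -1]
GT        [0]
PUSH 64   [0, 64]
OVER      [0, 64, 0]
NEG       [0, 64, 0]
EQ        [0, 0]
ADD       [0]
PUSH -8   [0, -8]
STORE 2   [0]
LOAD 2    [0, -8]
LOAD 2    [0, -8, -8]
MUL       [0, 64]
SWAP      [64, 0]
PUSH 7    [64, 0, 7]
ROT       [0, 7, 64]
OVER      [0, 7, 64, 7]
OVER      [0, 7, 64, 7, 64]
STORE 0   [0, 7, 64, 7]
NEG       [0, 7, 64, -7]
POP       [0, 7, 64]

0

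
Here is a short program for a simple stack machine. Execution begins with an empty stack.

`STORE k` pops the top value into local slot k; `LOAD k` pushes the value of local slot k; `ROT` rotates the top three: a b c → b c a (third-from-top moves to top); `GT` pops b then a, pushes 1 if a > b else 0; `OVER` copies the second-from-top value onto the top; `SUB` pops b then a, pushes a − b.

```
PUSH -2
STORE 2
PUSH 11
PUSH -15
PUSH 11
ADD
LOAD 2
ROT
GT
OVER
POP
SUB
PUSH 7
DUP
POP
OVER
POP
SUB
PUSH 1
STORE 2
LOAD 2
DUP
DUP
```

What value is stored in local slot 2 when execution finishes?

PUSH -2  → -2
STORE 2  → (empty)
PUSH 11  → 11
PUSH -15 → 11 -15
PUSH 11  → 11 -15 11
ADD      → 11 -4
LOAD 2   → 11 -4 -2
ROT      → -4 -2 11
GT       → -4 0
OVER     → -4 0 -4
POP      → -4 0
SUB      → -4
PUSH 7   → -4 7
DUP      → -4 7 7
POP      → -4 7
OVER     → -4 7 -4
POP      → -4 7
SUB      → -11
PUSH 1   → -11 1
STORE 2  → -11
LOAD 2   → -11 1
DUP      → -11 1 1
DUP      → -11 1 1 1

1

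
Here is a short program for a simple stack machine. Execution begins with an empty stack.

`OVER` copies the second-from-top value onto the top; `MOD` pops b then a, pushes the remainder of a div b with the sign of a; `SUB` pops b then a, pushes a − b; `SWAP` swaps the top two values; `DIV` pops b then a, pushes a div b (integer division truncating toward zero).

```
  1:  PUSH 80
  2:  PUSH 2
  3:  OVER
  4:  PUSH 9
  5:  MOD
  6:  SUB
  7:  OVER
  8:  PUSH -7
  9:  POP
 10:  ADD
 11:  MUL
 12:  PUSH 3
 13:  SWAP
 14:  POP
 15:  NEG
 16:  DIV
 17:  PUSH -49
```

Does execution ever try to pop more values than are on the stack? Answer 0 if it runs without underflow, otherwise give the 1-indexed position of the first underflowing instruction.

PUSH 80 : [80]
PUSH 2  : [80, 2]
OVER    : [80, 2, 80]
PUSH 9  : [80, 2, 80, 9]
MOD     : [80, 2, 8]
SUB     : [80, -6]
OVER    : [80, -6, 80]
PUSH -7 : [80, -6, 80, -7]
POP     : [80, -6, 80]
ADD     : [80, 74]
MUL     : [5920]
PUSH 3  : [5920, 3]
SWAP    : [3, 5920]
POP     : [3]
NEG     : [-3]
DIV  — needs 2 operands, stack has 1 → underflow

16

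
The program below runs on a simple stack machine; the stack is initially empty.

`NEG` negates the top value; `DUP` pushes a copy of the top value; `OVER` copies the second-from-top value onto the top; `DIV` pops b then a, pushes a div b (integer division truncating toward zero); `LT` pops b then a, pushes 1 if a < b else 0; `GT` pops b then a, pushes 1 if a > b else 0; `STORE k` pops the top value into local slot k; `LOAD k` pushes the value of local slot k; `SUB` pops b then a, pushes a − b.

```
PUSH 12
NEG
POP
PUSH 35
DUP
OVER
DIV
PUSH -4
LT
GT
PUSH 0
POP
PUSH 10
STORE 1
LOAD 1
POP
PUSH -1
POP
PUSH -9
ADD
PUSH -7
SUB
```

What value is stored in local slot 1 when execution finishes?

10

PUSH 12 -> 12
NEG     -> -12
POP     -> (empty)
PUSH 35 -> 35
DUP     -> 35 35
OVER    -> 35 35 35
DIV     -> 35 1
PUSH -4 -> 35 1 -4
LT      -> 35 0
GT      -> 1
PUSH 0  -> 1 0
POP     -> 1
PUSH 10 -> 1 10
STORE 1 -> 1
LOAD 1  -> 1 10
POP     -> 1
PUSH -1 -> 1 -1
POP     -> 1
PUSH -9 -> 1 -9
ADD     -> -8
PUSH -7 -> -8 -7
SUB     -> -1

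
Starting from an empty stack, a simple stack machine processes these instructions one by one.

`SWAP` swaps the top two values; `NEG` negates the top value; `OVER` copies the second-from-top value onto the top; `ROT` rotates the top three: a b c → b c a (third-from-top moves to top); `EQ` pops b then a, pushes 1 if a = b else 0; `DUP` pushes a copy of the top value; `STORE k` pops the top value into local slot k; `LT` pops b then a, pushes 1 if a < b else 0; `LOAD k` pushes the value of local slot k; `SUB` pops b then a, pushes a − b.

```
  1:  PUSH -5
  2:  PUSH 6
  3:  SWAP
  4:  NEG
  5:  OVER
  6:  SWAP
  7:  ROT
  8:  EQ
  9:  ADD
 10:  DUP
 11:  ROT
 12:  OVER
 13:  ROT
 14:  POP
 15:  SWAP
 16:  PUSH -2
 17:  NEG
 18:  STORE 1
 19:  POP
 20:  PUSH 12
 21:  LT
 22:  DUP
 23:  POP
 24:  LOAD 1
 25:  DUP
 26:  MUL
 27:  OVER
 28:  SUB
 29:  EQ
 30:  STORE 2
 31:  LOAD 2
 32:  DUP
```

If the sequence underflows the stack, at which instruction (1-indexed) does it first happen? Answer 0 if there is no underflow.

11

PUSH -5 → [-5]
PUSH 6  → [-5, 6]
SWAP    → [6, -5]
NEG     → [6, 5]
OVER    → [6, 5, 6]
SWAP    → [6, 6, 5]
ROT     → [6, 5, 6]
EQ      → [6, 0]
ADD     → [6]
DUP     → [6, 6]
ROT  — needs 3 operands, stack has 2 → underflow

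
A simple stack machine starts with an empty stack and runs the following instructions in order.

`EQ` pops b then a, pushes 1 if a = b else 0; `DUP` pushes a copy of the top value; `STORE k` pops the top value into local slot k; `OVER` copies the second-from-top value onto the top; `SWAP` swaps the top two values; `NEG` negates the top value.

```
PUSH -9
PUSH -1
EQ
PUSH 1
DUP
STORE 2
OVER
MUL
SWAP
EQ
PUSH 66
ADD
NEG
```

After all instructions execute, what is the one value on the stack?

PUSH -9 -> [-9]
PUSH -1 -> [-9, -1]
EQ      -> [0]
PUSH 1  -> [0, 1]
DUP     -> [0, 1, 1]
STORE 2 -> [0, 1]
OVER    -> [0, 1, 0]
MUL     -> [0, 0]
SWAP    -> [0, 0]
EQ      -> [1]
PUSH 66 -> [1, 66]
ADD     -> [67]
NEG     -> [-67]

-67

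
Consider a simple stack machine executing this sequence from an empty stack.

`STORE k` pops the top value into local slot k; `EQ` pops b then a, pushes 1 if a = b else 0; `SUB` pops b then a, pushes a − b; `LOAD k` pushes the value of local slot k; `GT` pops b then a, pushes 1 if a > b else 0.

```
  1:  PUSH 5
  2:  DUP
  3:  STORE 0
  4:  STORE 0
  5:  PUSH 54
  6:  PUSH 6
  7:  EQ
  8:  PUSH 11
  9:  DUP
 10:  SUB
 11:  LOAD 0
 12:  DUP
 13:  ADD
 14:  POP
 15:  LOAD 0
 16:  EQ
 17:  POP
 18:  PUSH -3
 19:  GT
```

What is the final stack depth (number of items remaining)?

PUSH 5  → 5
DUP     → 5 5
STORE 0 → 5
STORE 0 → (empty)
PUSH 54 → 54
PUSH 6  → 54 6
EQ      → 0
PUSH 11 → 0 11
DUP     → 0 11 11
SUB     → 0 0
LOAD 0  → 0 0 5
DUP     → 0 0 5 5
ADD     → 0 0 10
POP     → 0 0
LOAD 0  → 0 0 5
EQ      → 0 0
POP     → 0
PUSH -3 → 0 -3
GT      → 1

1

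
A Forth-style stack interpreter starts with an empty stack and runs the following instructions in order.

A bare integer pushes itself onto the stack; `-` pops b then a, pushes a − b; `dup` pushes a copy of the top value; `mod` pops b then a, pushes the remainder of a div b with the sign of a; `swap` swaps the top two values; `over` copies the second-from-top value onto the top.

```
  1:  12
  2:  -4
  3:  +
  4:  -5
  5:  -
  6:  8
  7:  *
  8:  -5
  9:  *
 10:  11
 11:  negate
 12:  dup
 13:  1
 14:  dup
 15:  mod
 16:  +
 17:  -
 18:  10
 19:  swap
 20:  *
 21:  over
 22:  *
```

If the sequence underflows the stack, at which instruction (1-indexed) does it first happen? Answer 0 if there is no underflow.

12     → [12]
-4     → [12, -4]
+      → [8]
-5     → [8, -5]
-      → [13]
8      → [13, 8]
*      → [104]
-5     → [104, -5]
*      → [-520]
11     → [-520, 11]
negate → [-520, -11]
dup    → [-520, -11, -11]
1      → [-520, -11, -11, 1]
dup    → [-520, -11, -11, 1, 1]
mod    → [-520, -11, -11, 0]
+      → [-520, -11, -11]
-      → [-520, 0]
10     → [-520, 0, 10]
swap   → [-520, 10, 0]
*      → [-520, 0]
over   → [-520, 0, -520]
*      → [-520, 0]

0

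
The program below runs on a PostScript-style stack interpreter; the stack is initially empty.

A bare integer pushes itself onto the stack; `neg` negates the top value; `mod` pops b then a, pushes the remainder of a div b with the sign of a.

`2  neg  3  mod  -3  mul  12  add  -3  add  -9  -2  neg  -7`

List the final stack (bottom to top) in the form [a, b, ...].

2   -> [2]
neg -> [-2]
3   -> [-2, 3]
mod -> [-2]
-3  -> [-2, -3]
mul -> [6]
12  -> [6, 12]
add -> [18]
-3  -> [18, -3]
add -> [15]
-9  -> [15, -9]
-2  -> [15, -9, -2]
neg -> [15, -9, 2]
-7  -> [15, -9, 2, -7]

[15, -9, 2, -7]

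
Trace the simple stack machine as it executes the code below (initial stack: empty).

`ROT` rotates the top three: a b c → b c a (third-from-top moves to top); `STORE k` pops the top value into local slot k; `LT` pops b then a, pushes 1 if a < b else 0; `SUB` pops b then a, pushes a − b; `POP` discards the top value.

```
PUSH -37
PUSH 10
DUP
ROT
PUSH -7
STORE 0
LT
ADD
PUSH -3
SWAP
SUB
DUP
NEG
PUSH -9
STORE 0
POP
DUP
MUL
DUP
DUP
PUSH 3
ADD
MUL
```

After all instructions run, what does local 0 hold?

PUSH -37 → -37
PUSH 10  → -37 10
DUP      → -37 10 10
ROT      → 10 10 -37
PUSH -7  → 10 10 -37 -7
STORE 0  → 10 10 -37
LT       → 10 0
ADD      → 10
PUSH -3  → 10 -3
SWAP     → -3 10
SUB      → -13
DUP      → -13 -13
NEG      → -13 13
PUSH -9  → -13 13 -9
STORE 0  → -13 13
POP      → -13
DUP      → -13 -13
MUL      → 169
DUP      → 169 169
DUP      → 169 169 169
PUSH 3   → 169 169 169 3
ADD      → 169 169 172
MUL      → 169 29068

-9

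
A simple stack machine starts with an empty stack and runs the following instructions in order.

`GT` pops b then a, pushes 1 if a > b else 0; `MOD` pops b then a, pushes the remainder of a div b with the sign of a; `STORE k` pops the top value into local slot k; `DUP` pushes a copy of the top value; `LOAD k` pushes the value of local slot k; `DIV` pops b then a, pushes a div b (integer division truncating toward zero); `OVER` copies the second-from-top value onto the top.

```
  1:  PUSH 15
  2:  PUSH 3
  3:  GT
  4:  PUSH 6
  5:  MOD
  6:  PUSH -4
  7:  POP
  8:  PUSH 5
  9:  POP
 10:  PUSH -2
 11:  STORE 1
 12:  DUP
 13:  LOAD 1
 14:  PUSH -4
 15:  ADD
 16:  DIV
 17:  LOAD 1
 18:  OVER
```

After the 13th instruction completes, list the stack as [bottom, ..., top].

[1, 1, -2]

PUSH 15 : [15]
PUSH 3  : [15, 3]
GT      : [1]
PUSH 6  : [1, 6]
MOD     : [1]
PUSH -4 : [1, -4]
POP     : [1]
PUSH 5  : [1, 5]
POP     : [1]
PUSH -2 : [1, -2]
STORE 1 : [1]
DUP     : [1, 1]
LOAD 1  : [1, 1, -2]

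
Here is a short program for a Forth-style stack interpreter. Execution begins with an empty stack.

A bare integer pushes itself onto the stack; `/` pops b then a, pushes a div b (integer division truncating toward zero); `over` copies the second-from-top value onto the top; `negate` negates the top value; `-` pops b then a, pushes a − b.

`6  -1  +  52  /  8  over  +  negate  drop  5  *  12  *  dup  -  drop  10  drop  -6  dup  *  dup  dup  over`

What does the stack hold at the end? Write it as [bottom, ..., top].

6      -> 6
-1     -> 6 -1
+      -> 5
52     -> 5 52
/      -> 0
8      -> 0 8
over   -> 0 8 0
+      -> 0 8
negate -> 0 -8
drop   -> 0
5      -> 0 5
*      -> 0
12     -> 0 12
*      -> 0
dup    -> 0 0
-      -> 0
drop   -> (empty)
10     -> 10
drop   -> (empty)
-6     -> -6
dup    -> -6 -6
*      -> 36
dup    -> 36 36
dup    -> 36 36 36
over   -> 36 36 36 36

[36, 36, 36, 36]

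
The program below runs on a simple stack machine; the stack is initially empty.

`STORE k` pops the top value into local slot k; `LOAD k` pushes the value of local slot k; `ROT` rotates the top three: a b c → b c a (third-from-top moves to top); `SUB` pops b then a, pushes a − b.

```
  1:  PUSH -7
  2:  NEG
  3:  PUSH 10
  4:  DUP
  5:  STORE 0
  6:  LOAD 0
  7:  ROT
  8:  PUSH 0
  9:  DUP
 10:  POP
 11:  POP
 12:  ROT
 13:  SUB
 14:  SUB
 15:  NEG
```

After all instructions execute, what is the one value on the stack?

PUSH -7  [-7]
NEG      [7]
PUSH 10  [7, 10]
DUP      [7, 10, 10]
STORE 0  [7, 10]
LOAD 0   [7, 10, 10]
ROT      [10, 10, 7]
PUSH 0   [10, 10, 7, 0]
DUP      [10, 10, 7, 0, 0]
POP      [10, 10, 7, 0]
POP      [10, 10, 7]
ROT      [10, 7, 10]
SUB      [10, -3]
SUB      [13]
NEG      [-13]

-13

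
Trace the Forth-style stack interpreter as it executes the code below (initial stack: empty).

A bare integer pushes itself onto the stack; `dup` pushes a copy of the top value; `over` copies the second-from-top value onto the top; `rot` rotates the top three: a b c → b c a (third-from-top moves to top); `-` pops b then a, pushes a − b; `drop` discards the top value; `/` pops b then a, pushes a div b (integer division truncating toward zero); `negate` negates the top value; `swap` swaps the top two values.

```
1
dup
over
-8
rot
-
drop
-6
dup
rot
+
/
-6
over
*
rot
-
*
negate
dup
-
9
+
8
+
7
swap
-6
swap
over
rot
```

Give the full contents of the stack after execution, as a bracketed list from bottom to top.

[7, 17, -6, -6]

1       [1]
dup     [1, 1]
over    [1, 1, 1]
-8      [1, 1, 1, -8]
rot     [1, 1, -8, 1]
-       [1, 1, -9]
drop    [1, 1]
-6      [1, 1, -6]
dup     [1, 1, -6, -6]
rot     [1, -6, -6, 1]
+       [1, -6, -5]
/       [1, 1]
-6      [1, 1, -6]
over    [1, 1, -6, 1]
*       [1, 1, -6]
rot     [1, -6, 1]
-       [1, -7]
*       [-7]
negate  [7]
dup     [7, 7]
-       [0]
9       [0, 9]
+       [9]
8       [9, 8]
+       [17]
7       [17, 7]
swap    [7, 17]
-6      [7, 17, -6]
swap    [7, -6, 17]
over    [7, -6, 17, -6]
rot     [7, 17, -6, -6]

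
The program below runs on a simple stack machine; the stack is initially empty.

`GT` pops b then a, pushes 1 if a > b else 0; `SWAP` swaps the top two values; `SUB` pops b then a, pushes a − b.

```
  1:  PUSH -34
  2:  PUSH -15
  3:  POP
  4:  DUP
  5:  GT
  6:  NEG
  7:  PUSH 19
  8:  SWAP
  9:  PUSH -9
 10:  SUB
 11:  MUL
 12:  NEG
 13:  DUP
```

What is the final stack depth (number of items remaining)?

2

PUSH -34 -> [-34]
PUSH -15 -> [-34, -15]
POP      -> [-34]
DUP      -> [-34, -34]
GT       -> [0]
NEG      -> [0]
PUSH 19  -> [0, 19]
SWAP     -> [19, 0]
PUSH -9  -> [19, 0, -9]
SUB      -> [19, 9]
MUL      -> [171]
NEG      -> [-171]
DUP      -> [-171, -171]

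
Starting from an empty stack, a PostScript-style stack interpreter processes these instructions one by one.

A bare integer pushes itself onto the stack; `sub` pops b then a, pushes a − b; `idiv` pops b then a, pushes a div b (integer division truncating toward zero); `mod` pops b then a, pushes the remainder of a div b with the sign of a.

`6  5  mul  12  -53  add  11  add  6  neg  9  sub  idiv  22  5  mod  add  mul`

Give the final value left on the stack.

6    -> 6
5    -> 6 5
mul  -> 30
12   -> 30 12
-53  -> 30 12 -53
add  -> 30 -41
11   -> 30 -41 11
add  -> 30 -30
6    -> 30 -30 6
neg  -> 30 -30 -6
9    -> 30 -30 -6 9
sub  -> 30 -30 -15
idiv -> 30 2
22   -> 30 2 22
5    -> 30 2 22 5
mod  -> 30 2 2
add  -> 30 4
mul  -> 120

120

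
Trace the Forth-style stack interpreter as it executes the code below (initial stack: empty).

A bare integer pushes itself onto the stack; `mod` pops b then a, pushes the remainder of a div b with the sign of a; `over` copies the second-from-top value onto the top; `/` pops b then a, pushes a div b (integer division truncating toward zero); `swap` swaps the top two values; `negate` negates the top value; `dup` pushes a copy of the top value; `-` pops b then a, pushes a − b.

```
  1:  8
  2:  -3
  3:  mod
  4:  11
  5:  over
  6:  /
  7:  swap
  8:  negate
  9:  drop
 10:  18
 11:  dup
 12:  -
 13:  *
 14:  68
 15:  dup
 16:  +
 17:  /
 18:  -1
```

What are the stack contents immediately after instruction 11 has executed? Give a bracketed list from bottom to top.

8      -> [8]
-3     -> [8, -3]
mod    -> [2]
11     -> [2, 11]
over   -> [2, 11, 2]
/      -> [2, 5]
swap   -> [5, 2]
negate -> [5, -2]
drop   -> [5]
18     -> [5, 18]
dup    -> [5, 18, 18]

[5, 18, 18]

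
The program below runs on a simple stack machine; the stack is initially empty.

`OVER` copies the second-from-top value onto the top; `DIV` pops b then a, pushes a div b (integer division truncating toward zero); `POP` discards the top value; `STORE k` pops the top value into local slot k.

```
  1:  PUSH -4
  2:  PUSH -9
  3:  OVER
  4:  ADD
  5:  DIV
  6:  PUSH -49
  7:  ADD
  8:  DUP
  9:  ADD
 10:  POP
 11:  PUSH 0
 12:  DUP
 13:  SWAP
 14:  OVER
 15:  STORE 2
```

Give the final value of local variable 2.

0

PUSH -4  → -4
PUSH -9  → -4 -9
OVER     → -4 -9 -4
ADD      → -4 -13
DIV      → 0
PUSH -49 → 0 -49
ADD      → -49
DUP      → -49 -49
ADD      → -98
POP      → (empty)
PUSH 0   → 0
DUP      → 0 0
SWAP     → 0 0
OVER     → 0 0 0
STORE 2  → 0 0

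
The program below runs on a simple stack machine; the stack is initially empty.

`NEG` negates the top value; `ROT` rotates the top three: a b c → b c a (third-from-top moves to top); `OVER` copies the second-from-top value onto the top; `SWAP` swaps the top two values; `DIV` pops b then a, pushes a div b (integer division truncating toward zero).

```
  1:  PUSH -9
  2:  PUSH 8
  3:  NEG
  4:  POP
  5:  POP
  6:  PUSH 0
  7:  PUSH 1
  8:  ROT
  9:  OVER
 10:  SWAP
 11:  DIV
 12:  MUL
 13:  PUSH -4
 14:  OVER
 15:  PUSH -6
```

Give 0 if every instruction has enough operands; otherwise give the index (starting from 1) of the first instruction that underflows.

8

PUSH -9 → [-9]
PUSH 8  → [-9, 8]
NEG     → [-9, -8]
POP     → [-9]
POP     → []
PUSH 0  → [0]
PUSH 1  → [0, 1]
ROT  — needs 3 operands, stack has 2 → underflow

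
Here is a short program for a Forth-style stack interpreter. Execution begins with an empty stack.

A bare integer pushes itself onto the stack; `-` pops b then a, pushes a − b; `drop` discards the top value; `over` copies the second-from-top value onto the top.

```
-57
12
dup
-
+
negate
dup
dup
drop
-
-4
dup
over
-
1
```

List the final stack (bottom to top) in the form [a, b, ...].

[0, -4, 0, 1]

-57    : -57
12     : -57 12
dup    : -57 12 12
-      : -57 0
+      : -57
negate : 57
dup    : 57 57
dup    : 57 57 57
drop   : 57 57
-      : 0
-4     : 0 -4
dup    : 0 -4 -4
over   : 0 -4 -4 -4
-      : 0 -4 0
1      : 0 -4 0 1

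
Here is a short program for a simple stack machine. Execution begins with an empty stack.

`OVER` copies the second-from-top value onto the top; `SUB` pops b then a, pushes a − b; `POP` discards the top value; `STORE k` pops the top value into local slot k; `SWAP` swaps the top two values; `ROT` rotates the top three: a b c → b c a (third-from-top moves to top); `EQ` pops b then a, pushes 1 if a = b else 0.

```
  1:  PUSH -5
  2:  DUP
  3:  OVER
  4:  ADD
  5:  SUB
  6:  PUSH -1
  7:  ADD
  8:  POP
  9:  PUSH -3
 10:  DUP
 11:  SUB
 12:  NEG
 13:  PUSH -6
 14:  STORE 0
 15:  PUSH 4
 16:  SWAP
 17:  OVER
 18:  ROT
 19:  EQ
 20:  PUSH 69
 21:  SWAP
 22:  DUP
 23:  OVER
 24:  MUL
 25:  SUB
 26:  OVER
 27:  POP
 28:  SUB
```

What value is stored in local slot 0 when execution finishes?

-6

PUSH -5 -> [-5]
DUP     -> [-5, -5]
OVER    -> [-5, -5, -5]
ADD     -> [-5, -10]
SUB     -> [5]
PUSH -1 -> [5, -1]
ADD     -> [4]
POP     -> []
PUSH -3 -> [-3]
DUP     -> [-3, -3]
SUB     -> [0]
NEG     -> [0]
PUSH -6 -> [0, -6]
STORE 0 -> [0]
PUSH 4  -> [0, 4]
SWAP    -> [4, 0]
OVER    -> [4, 0, 4]
ROT     -> [0, 4, 4]
EQ      -> [0, 1]
PUSH 69 -> [0, 1, 69]
SWAP    -> [0, 69, 1]
DUP     -> [0, 69, 1, 1]
OVER    -> [0, 69, 1, 1, 1]
MUL     -> [0, 69, 1, 1]
SUB     -> [0, 69, 0]
OVER    -> [0, 69, 0, 69]
POP     -> [0, 69, 0]
SUB     -> [0, 69]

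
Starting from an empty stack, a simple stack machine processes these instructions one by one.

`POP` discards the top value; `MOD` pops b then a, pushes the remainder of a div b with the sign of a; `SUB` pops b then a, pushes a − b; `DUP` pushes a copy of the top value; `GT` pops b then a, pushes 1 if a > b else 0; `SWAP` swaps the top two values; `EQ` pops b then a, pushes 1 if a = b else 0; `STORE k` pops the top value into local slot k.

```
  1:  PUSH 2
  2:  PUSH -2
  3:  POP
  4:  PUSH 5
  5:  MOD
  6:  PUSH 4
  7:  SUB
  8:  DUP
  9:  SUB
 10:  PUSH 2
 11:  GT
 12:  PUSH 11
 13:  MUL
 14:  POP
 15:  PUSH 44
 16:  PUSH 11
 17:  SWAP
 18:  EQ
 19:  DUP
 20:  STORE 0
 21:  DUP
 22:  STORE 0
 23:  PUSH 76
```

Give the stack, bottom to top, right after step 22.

[0]

PUSH 2  -> 2
PUSH -2 -> 2 -2
POP     -> 2
PUSH 5  -> 2 5
MOD     -> 2
PUSH 4  -> 2 4
SUB     -> -2
DUP     -> -2 -2
SUB     -> 0
PUSH 2  -> 0 2
GT      -> 0
PUSH 11 -> 0 11
MUL     -> 0
POP     -> (empty)
PUSH 44 -> 44
PUSH 11 -> 44 11
SWAP    -> 11 44
EQ      -> 0
DUP     -> 0 0
STORE 0 -> 0
DUP     -> 0 0
STORE 0 -> 0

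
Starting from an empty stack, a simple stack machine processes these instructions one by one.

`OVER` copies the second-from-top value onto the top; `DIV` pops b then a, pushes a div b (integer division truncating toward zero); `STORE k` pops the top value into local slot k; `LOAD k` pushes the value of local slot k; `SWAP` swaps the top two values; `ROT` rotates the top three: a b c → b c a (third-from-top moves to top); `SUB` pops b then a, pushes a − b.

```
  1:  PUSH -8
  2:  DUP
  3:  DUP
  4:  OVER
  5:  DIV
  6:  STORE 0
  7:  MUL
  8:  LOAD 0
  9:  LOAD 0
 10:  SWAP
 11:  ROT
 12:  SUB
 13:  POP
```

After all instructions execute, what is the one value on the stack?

PUSH -8 -> [-8]
DUP     -> [-8, -8]
DUP     -> [-8, -8, -8]
OVER    -> [-8, -8, -8, -8]
DIV     -> [-8, -8, 1]
STORE 0 -> [-8, -8]
MUL     -> [64]
LOAD 0  -> [64, 1]
LOAD 0  -> [64, 1, 1]
SWAP    -> [64, 1, 1]
ROT     -> [1, 1, 64]
SUB     -> [1, -63]
POP     -> [1]

1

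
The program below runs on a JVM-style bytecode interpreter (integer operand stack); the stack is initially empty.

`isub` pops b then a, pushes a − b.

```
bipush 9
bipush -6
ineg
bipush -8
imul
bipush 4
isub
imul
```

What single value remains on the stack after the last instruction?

-468

bipush 9  → [9]
bipush -6 → [9, -6]
ineg      → [9, 6]
bipush -8 → [9, 6, -8]
imul      → [9, -48]
bipush 4  → [9, -48, 4]
isub      → [9, -52]
imul      → [-468]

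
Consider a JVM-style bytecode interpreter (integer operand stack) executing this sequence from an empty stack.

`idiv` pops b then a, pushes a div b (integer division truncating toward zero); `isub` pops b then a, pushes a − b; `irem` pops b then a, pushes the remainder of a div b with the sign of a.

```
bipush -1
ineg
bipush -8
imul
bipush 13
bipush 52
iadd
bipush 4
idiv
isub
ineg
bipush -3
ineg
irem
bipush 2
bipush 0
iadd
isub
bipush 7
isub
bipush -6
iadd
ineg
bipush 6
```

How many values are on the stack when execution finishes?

2

bipush -1 : [-1]
ineg      : [1]
bipush -8 : [1, -8]
imul      : [-8]
bipush 13 : [-8, 13]
bipush 52 : [-8, 13, 52]
iadd      : [-8, 65]
bipush 4  : [-8, 65, 4]
idiv      : [-8, 16]
isub      : [-24]
ineg      : [24]
bipush -3 : [24, -3]
ineg      : [24, 3]
irem      : [0]
bipush 2  : [0, 2]
bipush 0  : [0, 2, 0]
iadd      : [0, 2]
isub      : [-2]
bipush 7  : [-2, 7]
isub      : [-9]
bipush -6 : [-9, -6]
iadd      : [-15]
ineg      : [15]
bipush 6  : [15, 6]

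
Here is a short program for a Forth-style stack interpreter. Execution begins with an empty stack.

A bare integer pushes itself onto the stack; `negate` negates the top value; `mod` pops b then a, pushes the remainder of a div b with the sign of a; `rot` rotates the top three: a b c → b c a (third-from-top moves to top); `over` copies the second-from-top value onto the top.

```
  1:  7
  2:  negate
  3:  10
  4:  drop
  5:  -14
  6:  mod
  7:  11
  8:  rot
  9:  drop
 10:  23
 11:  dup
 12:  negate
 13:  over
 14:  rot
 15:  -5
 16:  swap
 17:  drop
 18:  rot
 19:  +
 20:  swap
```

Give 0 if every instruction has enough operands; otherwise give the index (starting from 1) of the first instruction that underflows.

7       7
negate  -7
10      -7 10
drop    -7
-14     -7 -14
mod     -7
11      -7 11
rot  — needs 3 operands, stack has 2 → underflow

8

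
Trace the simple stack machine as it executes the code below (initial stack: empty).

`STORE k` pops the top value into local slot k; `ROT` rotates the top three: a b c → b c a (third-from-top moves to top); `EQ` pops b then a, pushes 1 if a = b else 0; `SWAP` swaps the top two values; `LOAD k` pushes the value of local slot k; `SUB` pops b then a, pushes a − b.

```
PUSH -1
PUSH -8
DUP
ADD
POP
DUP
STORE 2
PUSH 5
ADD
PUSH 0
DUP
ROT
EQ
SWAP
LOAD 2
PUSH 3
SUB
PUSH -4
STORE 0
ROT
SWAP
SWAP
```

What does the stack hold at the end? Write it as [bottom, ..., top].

[0, -4, 0]

PUSH -1  -1
PUSH -8  -1 -8
DUP      -1 -8 -8
ADD      -1 -16
POP      -1
DUP      -1 -1
STORE 2  -1
PUSH 5   -1 5
ADD      4
PUSH 0   4 0
DUP      4 0 0
ROT      0 0 4
EQ       0 0
SWAP     0 0
LOAD 2   0 0 -1
PUSH 3   0 0 -1 3
SUB      0 0 -4
PUSH -4  0 0 -4 -4
STORE 0  0 0 -4
ROT      0 -4 0
SWAP     0 0 -4
SWAP     0 -4 0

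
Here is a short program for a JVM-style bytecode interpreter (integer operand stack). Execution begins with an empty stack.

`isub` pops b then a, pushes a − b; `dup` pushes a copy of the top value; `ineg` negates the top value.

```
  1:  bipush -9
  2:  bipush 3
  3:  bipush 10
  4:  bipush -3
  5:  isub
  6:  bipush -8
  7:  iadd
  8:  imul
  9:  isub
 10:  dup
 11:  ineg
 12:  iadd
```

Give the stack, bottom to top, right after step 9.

[-24]

bipush -9 → [-9]
bipush 3  → [-9, 3]
bipush 10 → [-9, 3, 10]
bipush -3 → [-9, 3, 10, -3]
isub      → [-9, 3, 13]
bipush -8 → [-9, 3, 13, -8]
iadd      → [-9, 3, 5]
imul      → [-9, 15]
isub      → [-24]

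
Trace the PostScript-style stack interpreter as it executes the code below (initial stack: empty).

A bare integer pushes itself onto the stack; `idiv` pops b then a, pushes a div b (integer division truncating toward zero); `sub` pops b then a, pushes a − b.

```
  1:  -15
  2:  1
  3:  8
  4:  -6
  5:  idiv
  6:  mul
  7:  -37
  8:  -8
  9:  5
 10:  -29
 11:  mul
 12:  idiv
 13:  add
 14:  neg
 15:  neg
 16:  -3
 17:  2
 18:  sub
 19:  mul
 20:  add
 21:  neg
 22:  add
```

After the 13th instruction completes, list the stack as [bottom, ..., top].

-15  -> -15
1    -> -15 1
8    -> -15 1 8
-6   -> -15 1 8 -6
idiv -> -15 1 -1
mul  -> -15 -1
-37  -> -15 -1 -37
-8   -> -15 -1 -37 -8
5    -> -15 -1 -37 -8 5
-29  -> -15 -1 -37 -8 5 -29
mul  -> -15 -1 -37 -8 -145
idiv -> -15 -1 -37 0
add  -> -15 -1 -37

[-15, -1, -37]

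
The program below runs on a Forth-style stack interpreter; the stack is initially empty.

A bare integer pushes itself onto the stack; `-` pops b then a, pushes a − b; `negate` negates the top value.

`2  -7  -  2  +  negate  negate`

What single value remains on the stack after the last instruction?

2      -> [2]
-7     -> [2, -7]
-      -> [9]
2      -> [9, 2]
+      -> [11]
negate -> [-11]
negate -> [11]

11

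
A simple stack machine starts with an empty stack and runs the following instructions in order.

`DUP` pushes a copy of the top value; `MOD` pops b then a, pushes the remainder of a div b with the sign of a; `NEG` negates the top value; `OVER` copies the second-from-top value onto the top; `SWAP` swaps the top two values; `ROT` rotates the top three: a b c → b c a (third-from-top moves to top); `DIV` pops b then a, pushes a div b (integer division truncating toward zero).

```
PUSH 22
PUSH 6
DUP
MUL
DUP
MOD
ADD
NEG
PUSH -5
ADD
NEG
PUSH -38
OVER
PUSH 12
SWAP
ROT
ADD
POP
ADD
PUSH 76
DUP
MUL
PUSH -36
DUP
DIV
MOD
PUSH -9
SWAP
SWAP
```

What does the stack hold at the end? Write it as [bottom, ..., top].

PUSH 22   [22]
PUSH 6    [22, 6]
DUP       [22, 6, 6]
MUL       [22, 36]
DUP       [22, 36, 36]
MOD       [22, 0]
ADD       [22]
NEG       [-22]
PUSH -5   [-22, -5]
ADD       [-27]
NEG       [27]
PUSH -38  [27, -38]
OVER      [27, -38, 27]
PUSH 12   [27, -38, 27, 12]
SWAP      [27, -38, 12, 27]
ROT       [27, 12, 27, -38]
ADD       [27, 12, -11]
POP       [27, 12]
ADD       [39]
PUSH 76   [39, 76]
DUP       [39, 76, 76]
MUL       [39, 5776]
PUSH -36  [39, 5776, -36]
DUP       [39, 5776, -36, -36]
DIV       [39, 5776, 1]
MOD       [39, 0]
PUSH -9   [39, 0, -9]
SWAP      [39, -9, 0]
SWAP      [39, 0, -9]

[39, 0, -9]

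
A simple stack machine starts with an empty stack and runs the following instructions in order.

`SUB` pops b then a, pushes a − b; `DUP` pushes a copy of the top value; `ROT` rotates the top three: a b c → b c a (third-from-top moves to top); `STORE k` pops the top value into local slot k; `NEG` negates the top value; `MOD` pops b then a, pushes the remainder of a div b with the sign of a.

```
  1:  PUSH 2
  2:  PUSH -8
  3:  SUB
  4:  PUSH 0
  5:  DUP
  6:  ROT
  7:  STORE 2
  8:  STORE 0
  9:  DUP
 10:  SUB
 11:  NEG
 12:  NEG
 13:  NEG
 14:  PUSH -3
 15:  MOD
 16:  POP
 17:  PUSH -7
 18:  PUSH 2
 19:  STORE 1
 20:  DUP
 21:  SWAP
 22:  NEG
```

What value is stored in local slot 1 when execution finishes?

PUSH 2  -> [2]
PUSH -8 -> [2, -8]
SUB     -> [10]
PUSH 0  -> [10, 0]
DUP     -> [10, 0, 0]
ROT     -> [0, 0, 10]
STORE 2 -> [0, 0]
STORE 0 -> [0]
DUP     -> [0, 0]
SUB     -> [0]
NEG     -> [0]
NEG     -> [0]
NEG     -> [0]
PUSH -3 -> [0, -3]
MOD     -> [0]
POP     -> []
PUSH -7 -> [-7]
PUSH 2  -> [-7, 2]
STORE 1 -> [-7]
DUP     -> [-7, -7]
SWAP    -> [-7, -7]
NEG     -> [-7, 7]

2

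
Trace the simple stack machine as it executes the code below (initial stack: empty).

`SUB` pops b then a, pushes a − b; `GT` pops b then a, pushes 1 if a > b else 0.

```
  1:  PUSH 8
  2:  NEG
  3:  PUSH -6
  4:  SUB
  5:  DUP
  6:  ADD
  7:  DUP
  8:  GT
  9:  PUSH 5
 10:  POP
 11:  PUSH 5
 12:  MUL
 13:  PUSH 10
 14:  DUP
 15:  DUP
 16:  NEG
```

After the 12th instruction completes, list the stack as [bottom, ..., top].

[0]

PUSH 8   8
NEG      -8
PUSH -6  -8 -6
SUB      -2
DUP      -2 -2
ADD      -4
DUP      -4 -4
GT       0
PUSH 5   0 5
POP      0
PUSH 5   0 5
MUL      0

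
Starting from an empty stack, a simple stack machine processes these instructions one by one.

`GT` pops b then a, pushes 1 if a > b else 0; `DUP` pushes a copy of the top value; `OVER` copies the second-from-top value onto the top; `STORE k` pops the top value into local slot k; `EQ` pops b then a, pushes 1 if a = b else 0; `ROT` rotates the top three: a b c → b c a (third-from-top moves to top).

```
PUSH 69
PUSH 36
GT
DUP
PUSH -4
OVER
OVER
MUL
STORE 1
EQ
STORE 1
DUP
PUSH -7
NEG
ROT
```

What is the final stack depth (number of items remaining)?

3

PUSH 69 → [69]
PUSH 36 → [69, 36]
GT      → [1]
DUP     → [1, 1]
PUSH -4 → [1, 1, -4]
OVER    → [1, 1, -4, 1]
OVER    → [1, 1, -4, 1, -4]
MUL     → [1, 1, -4, -4]
STORE 1 → [1, 1, -4]
EQ      → [1, 0]
STORE 1 → [1]
DUP     → [1, 1]
PUSH -7 → [1, 1, -7]
NEG     → [1, 1, 7]
ROT     → [1, 7, 1]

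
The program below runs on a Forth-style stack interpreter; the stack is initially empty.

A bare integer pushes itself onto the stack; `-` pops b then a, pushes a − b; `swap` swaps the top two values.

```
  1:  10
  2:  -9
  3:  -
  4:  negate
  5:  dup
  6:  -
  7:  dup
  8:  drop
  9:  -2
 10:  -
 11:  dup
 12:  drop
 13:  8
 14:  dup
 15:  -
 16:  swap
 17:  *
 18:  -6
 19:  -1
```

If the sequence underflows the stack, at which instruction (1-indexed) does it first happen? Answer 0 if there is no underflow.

10      [10]
-9      [10, -9]
-       [19]
negate  [-19]
dup     [-19, -19]
-       [0]
dup     [0, 0]
drop    [0]
-2      [0, -2]
-       [2]
dup     [2, 2]
drop    [2]
8       [2, 8]
dup     [2, 8, 8]
-       [2, 0]
swap    [0, 2]
*       [0]
-6      [0, -6]
-1      [0, -6, -1]

0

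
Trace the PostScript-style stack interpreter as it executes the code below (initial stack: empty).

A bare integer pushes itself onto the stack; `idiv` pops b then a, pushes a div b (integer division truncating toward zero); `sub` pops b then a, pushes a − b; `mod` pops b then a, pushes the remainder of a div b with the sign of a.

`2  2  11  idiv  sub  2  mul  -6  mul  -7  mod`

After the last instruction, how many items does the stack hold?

2     [2]
2     [2, 2]
11    [2, 2, 11]
idiv  [2, 0]
sub   [2]
2     [2, 2]
mul   [4]
-6    [4, -6]
mul   [-24]
-7    [-24, -7]
mod   [-3]

1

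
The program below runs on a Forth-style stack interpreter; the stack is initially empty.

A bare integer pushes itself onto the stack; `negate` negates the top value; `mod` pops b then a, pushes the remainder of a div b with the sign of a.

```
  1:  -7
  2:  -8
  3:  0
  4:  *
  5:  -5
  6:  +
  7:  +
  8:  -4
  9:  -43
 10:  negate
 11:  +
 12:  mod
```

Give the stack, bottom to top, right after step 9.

[-12, -4, -43]

-7  → [-7]
-8  → [-7, -8]
0   → [-7, -8, 0]
*   → [-7, 0]
-5  → [-7, 0, -5]
+   → [-7, -5]
+   → [-12]
-4  → [-12, -4]
-43 → [-12, -4, -43]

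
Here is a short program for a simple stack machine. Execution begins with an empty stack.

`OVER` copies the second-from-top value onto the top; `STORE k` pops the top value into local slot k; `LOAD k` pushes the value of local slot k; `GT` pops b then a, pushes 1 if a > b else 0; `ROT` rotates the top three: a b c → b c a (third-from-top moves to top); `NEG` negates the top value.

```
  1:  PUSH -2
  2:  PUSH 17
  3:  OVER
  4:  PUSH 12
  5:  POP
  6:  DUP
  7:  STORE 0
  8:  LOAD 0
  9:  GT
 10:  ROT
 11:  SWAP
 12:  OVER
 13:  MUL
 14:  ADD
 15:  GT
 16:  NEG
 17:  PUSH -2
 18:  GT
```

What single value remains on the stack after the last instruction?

1

PUSH -2 → -2
PUSH 17 → -2 17
OVER    → -2 17 -2
PUSH 12 → -2 17 -2 12
POP     → -2 17 -2
DUP     → -2 17 -2 -2
STORE 0 → -2 17 -2
LOAD 0  → -2 17 -2 -2
GT      → -2 17 0
ROT     → 17 0 -2
SWAP    → 17 -2 0
OVER    → 17 -2 0 -2
MUL     → 17 -2 0
ADD     → 17 -2
GT      → 1
NEG     → -1
PUSH -2 → -1 -2
GT      → 1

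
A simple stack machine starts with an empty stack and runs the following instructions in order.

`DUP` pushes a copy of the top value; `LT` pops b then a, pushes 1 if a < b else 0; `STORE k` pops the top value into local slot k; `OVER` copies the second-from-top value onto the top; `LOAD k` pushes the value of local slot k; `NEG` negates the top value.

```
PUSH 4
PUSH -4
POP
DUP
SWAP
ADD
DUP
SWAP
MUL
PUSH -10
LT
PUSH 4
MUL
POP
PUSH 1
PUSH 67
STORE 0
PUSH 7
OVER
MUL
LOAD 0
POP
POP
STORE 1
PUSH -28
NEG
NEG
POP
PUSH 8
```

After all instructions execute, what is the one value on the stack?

PUSH 4    4
PUSH -4   4 -4
POP       4
DUP       4 4
SWAP      4 4
ADD       8
DUP       8 8
SWAP      8 8
MUL       64
PUSH -10  64 -10
LT        0
PUSH 4    0 4
MUL       0
POP       (empty)
PUSH 1    1
PUSH 67   1 67
STORE 0   1
PUSH 7    1 7
OVER      1 7 1
MUL       1 7
LOAD 0    1 7 67
POP       1 7
POP       1
STORE 1   (empty)
PUSH -28  -28
NEG       28
NEG       -28
POP       (empty)
PUSH 8    8

8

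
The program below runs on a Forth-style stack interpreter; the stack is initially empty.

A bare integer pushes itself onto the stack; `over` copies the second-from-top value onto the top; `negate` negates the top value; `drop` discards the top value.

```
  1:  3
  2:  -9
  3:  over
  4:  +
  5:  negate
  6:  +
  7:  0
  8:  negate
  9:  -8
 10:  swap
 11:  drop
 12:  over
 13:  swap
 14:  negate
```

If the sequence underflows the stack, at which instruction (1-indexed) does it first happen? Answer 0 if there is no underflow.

0

3       3
-9      3 -9
over    3 -9 3
+       3 -6
negate  3 6
+       9
0       9 0
negate  9 0
-8      9 0 -8
swap    9 -8 0
drop    9 -8
over    9 -8 9
swap    9 9 -8
negate  9 9 8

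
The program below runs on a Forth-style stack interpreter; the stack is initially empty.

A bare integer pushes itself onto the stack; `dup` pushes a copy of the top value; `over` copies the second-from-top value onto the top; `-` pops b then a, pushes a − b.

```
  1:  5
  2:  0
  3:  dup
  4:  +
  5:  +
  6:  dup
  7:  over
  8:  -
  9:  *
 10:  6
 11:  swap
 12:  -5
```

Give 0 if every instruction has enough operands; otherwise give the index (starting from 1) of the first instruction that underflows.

5    -> [5]
0    -> [5, 0]
dup  -> [5, 0, 0]
+    -> [5, 0]
+    -> [5]
dup  -> [5, 5]
over -> [5, 5, 5]
-    -> [5, 0]
*    -> [0]
6    -> [0, 6]
swap -> [6, 0]
-5   -> [6, 0, -5]

0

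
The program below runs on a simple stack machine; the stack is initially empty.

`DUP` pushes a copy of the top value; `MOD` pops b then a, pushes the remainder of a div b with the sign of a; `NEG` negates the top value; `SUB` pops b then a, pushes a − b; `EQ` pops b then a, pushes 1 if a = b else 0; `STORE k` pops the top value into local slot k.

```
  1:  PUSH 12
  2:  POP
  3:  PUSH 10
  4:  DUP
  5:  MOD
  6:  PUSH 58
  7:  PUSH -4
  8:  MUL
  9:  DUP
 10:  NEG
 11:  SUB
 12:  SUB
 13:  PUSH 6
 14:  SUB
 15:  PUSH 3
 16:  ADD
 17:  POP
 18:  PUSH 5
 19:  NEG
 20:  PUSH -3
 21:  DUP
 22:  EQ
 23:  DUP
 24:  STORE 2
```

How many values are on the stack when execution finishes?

PUSH 12  [12]
POP      []
PUSH 10  [10]
DUP      [10, 10]
MOD      [0]
PUSH 58  [0, 58]
PUSH -4  [0, 58, -4]
MUL      [0, -232]
DUP      [0, -232, -232]
NEG      [0, -232, 232]
SUB      [0, -464]
SUB      [464]
PUSH 6   [464, 6]
SUB      [458]
PUSH 3   [458, 3]
ADD      [461]
POP      []
PUSH 5   [5]
NEG      [-5]
PUSH -3  [-5, -3]
DUP      [-5, -3, -3]
EQ       [-5, 1]
DUP      [-5, 1, 1]
STORE 2  [-5, 1]

2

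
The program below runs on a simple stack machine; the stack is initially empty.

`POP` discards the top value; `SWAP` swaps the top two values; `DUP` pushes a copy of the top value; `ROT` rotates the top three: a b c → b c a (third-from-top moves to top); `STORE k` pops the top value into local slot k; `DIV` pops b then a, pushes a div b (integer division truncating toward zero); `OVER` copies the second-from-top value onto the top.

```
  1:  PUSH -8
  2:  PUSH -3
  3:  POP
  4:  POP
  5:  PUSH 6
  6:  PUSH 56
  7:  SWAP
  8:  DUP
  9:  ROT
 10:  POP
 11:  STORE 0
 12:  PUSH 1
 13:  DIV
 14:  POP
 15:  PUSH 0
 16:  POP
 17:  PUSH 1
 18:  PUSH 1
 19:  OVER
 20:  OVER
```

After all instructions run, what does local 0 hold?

6

PUSH -8 → -8
PUSH -3 → -8 -3
POP     → -8
POP     → (empty)
PUSH 6  → 6
PUSH 56 → 6 56
SWAP    → 56 6
DUP     → 56 6 6
ROT     → 6 6 56
POP     → 6 6
STORE 0 → 6
PUSH 1  → 6 1
DIV     → 6
POP     → (empty)
PUSH 0  → 0
POP     → (empty)
PUSH 1  → 1
PUSH 1  → 1 1
OVER    → 1 1 1
OVER    → 1 1 1 1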